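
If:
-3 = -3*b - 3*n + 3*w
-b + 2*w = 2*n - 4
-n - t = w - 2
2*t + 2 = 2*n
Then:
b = -2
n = 2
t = 1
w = -1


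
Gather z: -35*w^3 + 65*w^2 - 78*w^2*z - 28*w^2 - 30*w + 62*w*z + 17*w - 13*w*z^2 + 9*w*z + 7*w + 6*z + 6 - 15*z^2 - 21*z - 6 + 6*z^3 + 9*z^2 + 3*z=-35*w^3 + 37*w^2 - 6*w + 6*z^3 + z^2*(-13*w - 6) + z*(-78*w^2 + 71*w - 12)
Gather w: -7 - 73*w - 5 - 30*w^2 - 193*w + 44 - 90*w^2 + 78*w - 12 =-120*w^2 - 188*w + 20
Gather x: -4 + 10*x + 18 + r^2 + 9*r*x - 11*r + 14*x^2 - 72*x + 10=r^2 - 11*r + 14*x^2 + x*(9*r - 62) + 24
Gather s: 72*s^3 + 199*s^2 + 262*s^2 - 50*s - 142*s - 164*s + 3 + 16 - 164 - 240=72*s^3 + 461*s^2 - 356*s - 385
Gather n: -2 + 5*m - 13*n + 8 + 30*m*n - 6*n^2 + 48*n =5*m - 6*n^2 + n*(30*m + 35) + 6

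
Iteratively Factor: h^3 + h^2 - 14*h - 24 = (h - 4)*(h^2 + 5*h + 6) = (h - 4)*(h + 3)*(h + 2)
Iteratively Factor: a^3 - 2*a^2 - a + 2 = (a - 2)*(a^2 - 1) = (a - 2)*(a - 1)*(a + 1)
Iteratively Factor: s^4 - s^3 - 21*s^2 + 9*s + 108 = (s - 3)*(s^3 + 2*s^2 - 15*s - 36) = (s - 3)*(s + 3)*(s^2 - s - 12) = (s - 4)*(s - 3)*(s + 3)*(s + 3)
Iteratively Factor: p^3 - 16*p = (p)*(p^2 - 16) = p*(p + 4)*(p - 4)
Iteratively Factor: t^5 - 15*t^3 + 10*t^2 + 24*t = (t - 3)*(t^4 + 3*t^3 - 6*t^2 - 8*t) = t*(t - 3)*(t^3 + 3*t^2 - 6*t - 8) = t*(t - 3)*(t + 4)*(t^2 - t - 2) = t*(t - 3)*(t - 2)*(t + 4)*(t + 1)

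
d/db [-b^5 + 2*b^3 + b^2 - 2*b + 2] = -5*b^4 + 6*b^2 + 2*b - 2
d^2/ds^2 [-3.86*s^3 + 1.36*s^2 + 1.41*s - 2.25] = 2.72 - 23.16*s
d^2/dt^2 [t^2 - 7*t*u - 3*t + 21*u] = 2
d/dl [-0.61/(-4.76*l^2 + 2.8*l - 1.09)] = (1.708 - 5.8072*l)/(4.76*l^2 - 2.8*l + 1.09)^2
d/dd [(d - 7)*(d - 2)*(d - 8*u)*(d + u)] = 4*d^3 - 21*d^2*u - 27*d^2 - 16*d*u^2 + 126*d*u + 28*d + 72*u^2 - 98*u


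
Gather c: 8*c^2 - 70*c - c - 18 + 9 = 8*c^2 - 71*c - 9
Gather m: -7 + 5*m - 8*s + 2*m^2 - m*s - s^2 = 2*m^2 + m*(5 - s) - s^2 - 8*s - 7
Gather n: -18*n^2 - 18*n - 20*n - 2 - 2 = -18*n^2 - 38*n - 4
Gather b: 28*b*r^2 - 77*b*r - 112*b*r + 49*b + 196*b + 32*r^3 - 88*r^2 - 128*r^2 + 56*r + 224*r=b*(28*r^2 - 189*r + 245) + 32*r^3 - 216*r^2 + 280*r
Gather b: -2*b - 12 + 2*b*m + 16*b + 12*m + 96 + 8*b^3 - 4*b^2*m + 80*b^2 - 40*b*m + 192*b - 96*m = 8*b^3 + b^2*(80 - 4*m) + b*(206 - 38*m) - 84*m + 84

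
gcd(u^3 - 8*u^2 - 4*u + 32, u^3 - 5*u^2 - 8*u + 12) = u + 2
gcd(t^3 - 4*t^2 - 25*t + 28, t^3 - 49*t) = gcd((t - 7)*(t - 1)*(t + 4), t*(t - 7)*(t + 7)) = t - 7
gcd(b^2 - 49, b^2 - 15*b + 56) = b - 7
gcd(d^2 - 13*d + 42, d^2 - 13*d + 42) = d^2 - 13*d + 42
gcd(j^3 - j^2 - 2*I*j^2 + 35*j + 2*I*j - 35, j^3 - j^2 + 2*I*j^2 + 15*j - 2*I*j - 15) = j^2 + j*(-1 + 5*I) - 5*I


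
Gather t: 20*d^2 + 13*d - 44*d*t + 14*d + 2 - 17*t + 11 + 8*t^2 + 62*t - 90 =20*d^2 + 27*d + 8*t^2 + t*(45 - 44*d) - 77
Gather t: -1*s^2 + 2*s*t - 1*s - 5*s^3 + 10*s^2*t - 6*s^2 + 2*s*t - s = -5*s^3 - 7*s^2 - 2*s + t*(10*s^2 + 4*s)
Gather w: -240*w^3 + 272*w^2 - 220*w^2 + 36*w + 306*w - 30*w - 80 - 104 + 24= -240*w^3 + 52*w^2 + 312*w - 160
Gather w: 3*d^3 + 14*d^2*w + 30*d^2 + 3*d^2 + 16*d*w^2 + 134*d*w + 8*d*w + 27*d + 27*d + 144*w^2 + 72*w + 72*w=3*d^3 + 33*d^2 + 54*d + w^2*(16*d + 144) + w*(14*d^2 + 142*d + 144)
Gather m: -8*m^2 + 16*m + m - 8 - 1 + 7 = -8*m^2 + 17*m - 2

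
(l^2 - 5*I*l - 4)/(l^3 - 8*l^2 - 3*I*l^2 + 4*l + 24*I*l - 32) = (l - I)/(l^2 + l*(-8 + I) - 8*I)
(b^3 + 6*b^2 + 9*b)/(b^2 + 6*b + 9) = b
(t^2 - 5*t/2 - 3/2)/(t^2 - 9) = (t + 1/2)/(t + 3)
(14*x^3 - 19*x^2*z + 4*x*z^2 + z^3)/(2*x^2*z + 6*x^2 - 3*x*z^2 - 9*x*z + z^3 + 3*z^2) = (7*x + z)/(z + 3)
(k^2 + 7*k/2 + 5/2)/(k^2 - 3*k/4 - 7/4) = 2*(2*k + 5)/(4*k - 7)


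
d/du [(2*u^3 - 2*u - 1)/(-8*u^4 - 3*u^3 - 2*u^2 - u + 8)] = (16*u^6 - 52*u^4 - 48*u^3 + 35*u^2 - 4*u - 17)/(64*u^8 + 48*u^7 + 41*u^6 + 28*u^5 - 118*u^4 - 44*u^3 - 31*u^2 - 16*u + 64)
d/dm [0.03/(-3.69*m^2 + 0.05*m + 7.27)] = (0.2214*m - 0.0015)/(-3.69*m^2 + 0.05*m + 7.27)^2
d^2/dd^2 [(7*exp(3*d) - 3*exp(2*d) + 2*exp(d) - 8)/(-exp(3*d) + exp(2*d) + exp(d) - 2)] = (-4*exp(7*d) - 40*exp(6*d) + 201*exp(5*d) - 179*exp(4*d) + 251*exp(3*d) - 414*exp(2*d) + 116*exp(d) + 8)*exp(d)/(exp(9*d) - 3*exp(8*d) + 11*exp(6*d) - 12*exp(5*d) - 9*exp(4*d) + 23*exp(3*d) - 6*exp(2*d) - 12*exp(d) + 8)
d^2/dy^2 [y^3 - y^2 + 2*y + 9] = 6*y - 2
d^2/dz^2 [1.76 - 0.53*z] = 0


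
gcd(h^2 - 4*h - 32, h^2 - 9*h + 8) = h - 8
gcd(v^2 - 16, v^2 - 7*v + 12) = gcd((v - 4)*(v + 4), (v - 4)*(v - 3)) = v - 4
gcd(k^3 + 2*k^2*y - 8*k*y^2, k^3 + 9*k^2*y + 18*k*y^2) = k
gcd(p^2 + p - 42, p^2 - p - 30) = p - 6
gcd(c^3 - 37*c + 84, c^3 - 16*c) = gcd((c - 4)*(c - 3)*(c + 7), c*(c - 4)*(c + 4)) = c - 4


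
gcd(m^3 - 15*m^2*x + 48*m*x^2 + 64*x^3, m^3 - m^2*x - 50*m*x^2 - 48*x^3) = -m^2 + 7*m*x + 8*x^2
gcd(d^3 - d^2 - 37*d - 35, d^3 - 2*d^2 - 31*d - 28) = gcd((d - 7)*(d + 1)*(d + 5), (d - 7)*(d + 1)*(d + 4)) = d^2 - 6*d - 7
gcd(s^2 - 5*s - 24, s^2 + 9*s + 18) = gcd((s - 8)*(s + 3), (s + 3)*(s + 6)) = s + 3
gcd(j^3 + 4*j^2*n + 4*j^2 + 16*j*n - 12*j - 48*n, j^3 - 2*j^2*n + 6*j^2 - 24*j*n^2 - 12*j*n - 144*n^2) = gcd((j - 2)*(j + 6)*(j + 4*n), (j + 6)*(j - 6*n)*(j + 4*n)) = j^2 + 4*j*n + 6*j + 24*n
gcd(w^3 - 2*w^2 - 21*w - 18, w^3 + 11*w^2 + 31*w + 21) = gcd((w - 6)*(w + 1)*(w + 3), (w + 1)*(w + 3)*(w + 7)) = w^2 + 4*w + 3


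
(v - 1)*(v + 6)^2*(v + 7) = v^4 + 18*v^3 + 101*v^2 + 132*v - 252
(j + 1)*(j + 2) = j^2 + 3*j + 2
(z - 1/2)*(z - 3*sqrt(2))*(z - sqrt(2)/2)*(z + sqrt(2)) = z^4 - 5*sqrt(2)*z^3/2 - z^3/2 - 4*z^2 + 5*sqrt(2)*z^2/4 + 2*z + 3*sqrt(2)*z - 3*sqrt(2)/2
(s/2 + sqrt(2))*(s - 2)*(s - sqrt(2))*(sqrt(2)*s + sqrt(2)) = sqrt(2)*s^4/2 - sqrt(2)*s^3/2 + s^3 - 3*sqrt(2)*s^2 - s^2 - 2*s + 2*sqrt(2)*s + 4*sqrt(2)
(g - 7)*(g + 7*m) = g^2 + 7*g*m - 7*g - 49*m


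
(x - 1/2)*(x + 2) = x^2 + 3*x/2 - 1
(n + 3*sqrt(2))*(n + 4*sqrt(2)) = n^2 + 7*sqrt(2)*n + 24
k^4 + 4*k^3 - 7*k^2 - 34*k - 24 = (k - 3)*(k + 1)*(k + 2)*(k + 4)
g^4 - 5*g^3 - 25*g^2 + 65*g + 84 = (g - 7)*(g - 3)*(g + 1)*(g + 4)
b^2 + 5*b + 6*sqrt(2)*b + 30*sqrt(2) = (b + 5)*(b + 6*sqrt(2))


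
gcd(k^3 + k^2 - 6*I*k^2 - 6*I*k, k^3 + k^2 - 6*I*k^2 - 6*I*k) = k^3 + k^2*(1 - 6*I) - 6*I*k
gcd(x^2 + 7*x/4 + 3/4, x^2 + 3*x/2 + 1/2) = x + 1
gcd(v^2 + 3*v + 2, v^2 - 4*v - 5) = v + 1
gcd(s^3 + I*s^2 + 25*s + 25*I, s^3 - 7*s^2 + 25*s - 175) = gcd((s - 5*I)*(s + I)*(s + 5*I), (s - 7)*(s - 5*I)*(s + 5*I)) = s^2 + 25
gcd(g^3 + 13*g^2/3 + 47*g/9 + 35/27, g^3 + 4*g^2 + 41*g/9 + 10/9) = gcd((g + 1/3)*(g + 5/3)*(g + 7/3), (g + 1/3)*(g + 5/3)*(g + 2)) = g^2 + 2*g + 5/9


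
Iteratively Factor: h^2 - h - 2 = (h - 2)*(h + 1)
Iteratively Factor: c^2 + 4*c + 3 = (c + 1)*(c + 3)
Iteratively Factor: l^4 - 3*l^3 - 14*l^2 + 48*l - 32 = (l - 2)*(l^3 - l^2 - 16*l + 16) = (l - 2)*(l - 1)*(l^2 - 16) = (l - 2)*(l - 1)*(l + 4)*(l - 4)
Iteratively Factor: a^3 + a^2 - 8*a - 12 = (a + 2)*(a^2 - a - 6) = (a + 2)^2*(a - 3)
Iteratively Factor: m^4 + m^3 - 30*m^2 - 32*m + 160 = (m + 4)*(m^3 - 3*m^2 - 18*m + 40) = (m - 2)*(m + 4)*(m^2 - m - 20) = (m - 5)*(m - 2)*(m + 4)*(m + 4)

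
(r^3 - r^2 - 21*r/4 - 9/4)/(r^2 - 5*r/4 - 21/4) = (4*r^2 + 8*r + 3)/(4*r + 7)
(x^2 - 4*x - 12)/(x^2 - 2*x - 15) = (-x^2 + 4*x + 12)/(-x^2 + 2*x + 15)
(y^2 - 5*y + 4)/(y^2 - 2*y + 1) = (y - 4)/(y - 1)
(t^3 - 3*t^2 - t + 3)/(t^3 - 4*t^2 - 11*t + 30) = (t^3 - 3*t^2 - t + 3)/(t^3 - 4*t^2 - 11*t + 30)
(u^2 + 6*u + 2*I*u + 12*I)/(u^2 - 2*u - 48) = (u + 2*I)/(u - 8)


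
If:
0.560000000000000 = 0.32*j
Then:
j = 1.75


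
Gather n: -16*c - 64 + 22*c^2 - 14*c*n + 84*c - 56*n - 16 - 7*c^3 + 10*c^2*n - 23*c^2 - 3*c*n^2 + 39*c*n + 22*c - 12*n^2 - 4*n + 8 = -7*c^3 - c^2 + 90*c + n^2*(-3*c - 12) + n*(10*c^2 + 25*c - 60) - 72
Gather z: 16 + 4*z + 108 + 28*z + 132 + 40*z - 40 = 72*z + 216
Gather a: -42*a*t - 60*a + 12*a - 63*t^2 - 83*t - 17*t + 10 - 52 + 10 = a*(-42*t - 48) - 63*t^2 - 100*t - 32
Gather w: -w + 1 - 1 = -w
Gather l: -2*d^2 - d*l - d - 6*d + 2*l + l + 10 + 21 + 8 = -2*d^2 - 7*d + l*(3 - d) + 39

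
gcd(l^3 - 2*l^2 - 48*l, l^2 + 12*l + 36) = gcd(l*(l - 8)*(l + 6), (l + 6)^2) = l + 6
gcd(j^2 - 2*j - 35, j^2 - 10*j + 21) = j - 7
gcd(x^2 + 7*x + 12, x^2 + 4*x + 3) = x + 3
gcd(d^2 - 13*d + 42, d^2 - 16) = 1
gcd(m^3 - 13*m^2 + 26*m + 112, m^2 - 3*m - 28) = m - 7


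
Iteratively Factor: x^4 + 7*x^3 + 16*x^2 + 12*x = (x + 2)*(x^3 + 5*x^2 + 6*x) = (x + 2)*(x + 3)*(x^2 + 2*x) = x*(x + 2)*(x + 3)*(x + 2)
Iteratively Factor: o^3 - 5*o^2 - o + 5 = (o + 1)*(o^2 - 6*o + 5) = (o - 1)*(o + 1)*(o - 5)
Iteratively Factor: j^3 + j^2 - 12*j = (j + 4)*(j^2 - 3*j) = j*(j + 4)*(j - 3)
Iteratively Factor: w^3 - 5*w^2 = (w)*(w^2 - 5*w) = w*(w - 5)*(w)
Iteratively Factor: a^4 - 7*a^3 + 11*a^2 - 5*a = (a)*(a^3 - 7*a^2 + 11*a - 5) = a*(a - 1)*(a^2 - 6*a + 5) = a*(a - 1)^2*(a - 5)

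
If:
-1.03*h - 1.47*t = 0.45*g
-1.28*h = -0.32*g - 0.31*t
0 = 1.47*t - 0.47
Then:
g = -0.78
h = -0.12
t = 0.32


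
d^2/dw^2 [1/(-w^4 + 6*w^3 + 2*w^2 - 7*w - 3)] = 2*(2*(3*w^2 - 9*w - 1)*(w^4 - 6*w^3 - 2*w^2 + 7*w + 3) - (4*w^3 - 18*w^2 - 4*w + 7)^2)/(w^4 - 6*w^3 - 2*w^2 + 7*w + 3)^3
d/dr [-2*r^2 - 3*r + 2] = -4*r - 3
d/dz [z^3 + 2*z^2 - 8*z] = 3*z^2 + 4*z - 8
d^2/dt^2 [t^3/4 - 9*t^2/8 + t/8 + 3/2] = 3*t/2 - 9/4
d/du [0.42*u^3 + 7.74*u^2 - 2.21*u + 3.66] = 1.26*u^2 + 15.48*u - 2.21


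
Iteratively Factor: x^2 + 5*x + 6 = (x + 3)*(x + 2)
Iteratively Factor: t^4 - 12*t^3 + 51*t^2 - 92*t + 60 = (t - 3)*(t^3 - 9*t^2 + 24*t - 20) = (t - 3)*(t - 2)*(t^2 - 7*t + 10) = (t - 5)*(t - 3)*(t - 2)*(t - 2)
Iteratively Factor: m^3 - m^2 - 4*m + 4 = (m - 1)*(m^2 - 4) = (m - 2)*(m - 1)*(m + 2)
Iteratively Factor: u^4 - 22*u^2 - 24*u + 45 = (u - 1)*(u^3 + u^2 - 21*u - 45) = (u - 1)*(u + 3)*(u^2 - 2*u - 15) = (u - 1)*(u + 3)^2*(u - 5)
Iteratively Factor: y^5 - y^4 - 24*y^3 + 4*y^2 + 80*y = (y + 4)*(y^4 - 5*y^3 - 4*y^2 + 20*y) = y*(y + 4)*(y^3 - 5*y^2 - 4*y + 20) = y*(y - 2)*(y + 4)*(y^2 - 3*y - 10) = y*(y - 5)*(y - 2)*(y + 4)*(y + 2)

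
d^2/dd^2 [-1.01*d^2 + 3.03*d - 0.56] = -2.02000000000000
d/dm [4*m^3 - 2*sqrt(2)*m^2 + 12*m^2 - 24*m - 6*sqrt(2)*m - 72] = 12*m^2 - 4*sqrt(2)*m + 24*m - 24 - 6*sqrt(2)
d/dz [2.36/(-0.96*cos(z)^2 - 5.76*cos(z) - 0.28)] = -(4.5312*cos(z) + 13.5936)*sin(z)/(0.96*cos(z)^2 + 5.76*cos(z) + 0.28)^2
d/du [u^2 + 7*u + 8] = 2*u + 7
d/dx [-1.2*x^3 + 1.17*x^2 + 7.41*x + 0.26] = -3.6*x^2 + 2.34*x + 7.41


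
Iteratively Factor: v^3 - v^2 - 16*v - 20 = (v - 5)*(v^2 + 4*v + 4) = (v - 5)*(v + 2)*(v + 2)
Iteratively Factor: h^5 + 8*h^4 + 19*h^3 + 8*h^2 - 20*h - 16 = (h - 1)*(h^4 + 9*h^3 + 28*h^2 + 36*h + 16) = (h - 1)*(h + 2)*(h^3 + 7*h^2 + 14*h + 8) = (h - 1)*(h + 1)*(h + 2)*(h^2 + 6*h + 8) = (h - 1)*(h + 1)*(h + 2)*(h + 4)*(h + 2)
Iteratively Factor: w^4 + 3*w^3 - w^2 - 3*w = (w + 1)*(w^3 + 2*w^2 - 3*w) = w*(w + 1)*(w^2 + 2*w - 3) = w*(w - 1)*(w + 1)*(w + 3)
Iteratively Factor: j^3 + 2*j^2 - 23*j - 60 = (j + 3)*(j^2 - j - 20) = (j - 5)*(j + 3)*(j + 4)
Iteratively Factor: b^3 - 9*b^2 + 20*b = (b)*(b^2 - 9*b + 20) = b*(b - 5)*(b - 4)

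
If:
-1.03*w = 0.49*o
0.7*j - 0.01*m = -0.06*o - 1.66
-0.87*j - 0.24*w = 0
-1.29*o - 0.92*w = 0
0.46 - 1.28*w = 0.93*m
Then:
No Solution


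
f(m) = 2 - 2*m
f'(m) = -2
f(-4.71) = 11.42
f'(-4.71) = -2.00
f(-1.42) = 4.84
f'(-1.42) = -2.00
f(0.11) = 1.78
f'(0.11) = -2.00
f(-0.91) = 3.82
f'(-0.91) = -2.00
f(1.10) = -0.20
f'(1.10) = -2.00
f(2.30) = -2.60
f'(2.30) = -2.00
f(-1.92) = 5.84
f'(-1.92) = -2.00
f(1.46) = -0.92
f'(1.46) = -2.00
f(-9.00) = 20.00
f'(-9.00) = -2.00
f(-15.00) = 32.00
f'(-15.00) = -2.00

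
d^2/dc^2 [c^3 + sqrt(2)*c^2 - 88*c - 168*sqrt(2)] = 6*c + 2*sqrt(2)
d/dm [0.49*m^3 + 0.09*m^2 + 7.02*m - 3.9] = 1.47*m^2 + 0.18*m + 7.02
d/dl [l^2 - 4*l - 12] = 2*l - 4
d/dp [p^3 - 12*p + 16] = 3*p^2 - 12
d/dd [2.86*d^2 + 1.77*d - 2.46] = 5.72*d + 1.77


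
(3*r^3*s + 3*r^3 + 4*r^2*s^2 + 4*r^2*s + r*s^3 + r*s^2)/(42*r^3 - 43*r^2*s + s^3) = r*(3*r^2*s + 3*r^2 + 4*r*s^2 + 4*r*s + s^3 + s^2)/(42*r^3 - 43*r^2*s + s^3)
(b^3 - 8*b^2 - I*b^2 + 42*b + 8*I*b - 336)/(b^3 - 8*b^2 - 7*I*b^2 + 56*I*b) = (b + 6*I)/b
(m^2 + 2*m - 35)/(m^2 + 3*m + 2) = (m^2 + 2*m - 35)/(m^2 + 3*m + 2)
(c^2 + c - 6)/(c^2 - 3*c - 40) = (-c^2 - c + 6)/(-c^2 + 3*c + 40)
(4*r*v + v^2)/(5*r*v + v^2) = (4*r + v)/(5*r + v)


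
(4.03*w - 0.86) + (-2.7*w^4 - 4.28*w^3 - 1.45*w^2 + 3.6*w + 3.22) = -2.7*w^4 - 4.28*w^3 - 1.45*w^2 + 7.63*w + 2.36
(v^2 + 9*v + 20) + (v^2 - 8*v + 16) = 2*v^2 + v + 36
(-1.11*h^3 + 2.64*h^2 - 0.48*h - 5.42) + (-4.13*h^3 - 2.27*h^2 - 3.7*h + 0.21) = -5.24*h^3 + 0.37*h^2 - 4.18*h - 5.21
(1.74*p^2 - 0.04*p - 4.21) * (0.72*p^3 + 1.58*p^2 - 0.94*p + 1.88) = 1.2528*p^5 + 2.7204*p^4 - 4.73*p^3 - 3.343*p^2 + 3.8822*p - 7.9148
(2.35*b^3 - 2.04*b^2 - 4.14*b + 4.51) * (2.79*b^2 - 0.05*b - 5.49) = 6.5565*b^5 - 5.8091*b^4 - 24.3501*b^3 + 23.9895*b^2 + 22.5031*b - 24.7599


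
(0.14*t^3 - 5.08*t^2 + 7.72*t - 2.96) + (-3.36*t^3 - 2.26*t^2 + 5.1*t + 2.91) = -3.22*t^3 - 7.34*t^2 + 12.82*t - 0.0499999999999998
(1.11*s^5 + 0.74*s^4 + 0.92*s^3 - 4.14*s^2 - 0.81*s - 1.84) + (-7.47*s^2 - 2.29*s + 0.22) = 1.11*s^5 + 0.74*s^4 + 0.92*s^3 - 11.61*s^2 - 3.1*s - 1.62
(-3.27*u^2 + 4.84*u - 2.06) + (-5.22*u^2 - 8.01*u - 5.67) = -8.49*u^2 - 3.17*u - 7.73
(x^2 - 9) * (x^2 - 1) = x^4 - 10*x^2 + 9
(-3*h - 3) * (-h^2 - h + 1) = 3*h^3 + 6*h^2 - 3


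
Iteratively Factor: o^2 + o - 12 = (o - 3)*(o + 4)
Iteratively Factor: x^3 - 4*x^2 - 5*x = (x + 1)*(x^2 - 5*x) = x*(x + 1)*(x - 5)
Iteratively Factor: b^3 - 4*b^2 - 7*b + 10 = (b - 5)*(b^2 + b - 2) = (b - 5)*(b + 2)*(b - 1)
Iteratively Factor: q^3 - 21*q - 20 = (q + 1)*(q^2 - q - 20) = (q + 1)*(q + 4)*(q - 5)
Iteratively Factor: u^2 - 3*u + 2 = (u - 1)*(u - 2)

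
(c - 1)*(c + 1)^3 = c^4 + 2*c^3 - 2*c - 1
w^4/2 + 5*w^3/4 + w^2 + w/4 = w*(w/2 + 1/2)*(w + 1/2)*(w + 1)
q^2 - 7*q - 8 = (q - 8)*(q + 1)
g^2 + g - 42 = (g - 6)*(g + 7)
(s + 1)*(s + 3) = s^2 + 4*s + 3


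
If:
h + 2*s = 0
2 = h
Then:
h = 2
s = -1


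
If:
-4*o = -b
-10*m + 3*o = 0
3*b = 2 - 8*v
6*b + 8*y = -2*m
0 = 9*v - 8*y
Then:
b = -30/37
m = -9/148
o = -15/74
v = 41/74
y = 369/592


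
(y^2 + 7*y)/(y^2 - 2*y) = (y + 7)/(y - 2)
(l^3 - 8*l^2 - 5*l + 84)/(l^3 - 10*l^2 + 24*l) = (l^2 - 4*l - 21)/(l*(l - 6))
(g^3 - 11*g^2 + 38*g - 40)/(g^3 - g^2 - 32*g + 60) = (g - 4)/(g + 6)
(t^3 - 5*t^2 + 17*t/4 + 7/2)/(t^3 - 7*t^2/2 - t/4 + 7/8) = 2*(t - 2)/(2*t - 1)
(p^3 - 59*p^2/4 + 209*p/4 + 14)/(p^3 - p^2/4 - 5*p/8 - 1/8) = 2*(p^2 - 15*p + 56)/(2*p^2 - p - 1)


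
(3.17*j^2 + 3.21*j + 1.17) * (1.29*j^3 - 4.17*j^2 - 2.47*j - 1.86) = 4.0893*j^5 - 9.078*j^4 - 19.7063*j^3 - 18.7038*j^2 - 8.8605*j - 2.1762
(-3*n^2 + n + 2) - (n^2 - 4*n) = -4*n^2 + 5*n + 2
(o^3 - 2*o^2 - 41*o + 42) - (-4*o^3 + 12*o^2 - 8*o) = 5*o^3 - 14*o^2 - 33*o + 42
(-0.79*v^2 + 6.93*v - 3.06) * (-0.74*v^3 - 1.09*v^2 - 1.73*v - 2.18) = 0.5846*v^5 - 4.2671*v^4 - 3.9226*v^3 - 6.9313*v^2 - 9.8136*v + 6.6708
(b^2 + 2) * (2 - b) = -b^3 + 2*b^2 - 2*b + 4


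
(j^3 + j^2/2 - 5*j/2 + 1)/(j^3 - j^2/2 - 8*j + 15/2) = (2*j^2 + 3*j - 2)/(2*j^2 + j - 15)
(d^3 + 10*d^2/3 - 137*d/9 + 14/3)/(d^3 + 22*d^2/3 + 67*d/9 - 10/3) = (3*d - 7)/(3*d + 5)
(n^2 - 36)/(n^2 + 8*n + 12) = (n - 6)/(n + 2)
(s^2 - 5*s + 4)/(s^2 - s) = (s - 4)/s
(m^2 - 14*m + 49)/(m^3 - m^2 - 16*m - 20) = (-m^2 + 14*m - 49)/(-m^3 + m^2 + 16*m + 20)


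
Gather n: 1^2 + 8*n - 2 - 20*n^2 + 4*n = -20*n^2 + 12*n - 1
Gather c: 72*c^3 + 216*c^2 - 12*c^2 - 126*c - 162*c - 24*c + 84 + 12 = 72*c^3 + 204*c^2 - 312*c + 96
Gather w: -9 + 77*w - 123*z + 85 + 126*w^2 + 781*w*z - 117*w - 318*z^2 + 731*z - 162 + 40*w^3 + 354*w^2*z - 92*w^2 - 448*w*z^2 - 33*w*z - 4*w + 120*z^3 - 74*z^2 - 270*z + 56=40*w^3 + w^2*(354*z + 34) + w*(-448*z^2 + 748*z - 44) + 120*z^3 - 392*z^2 + 338*z - 30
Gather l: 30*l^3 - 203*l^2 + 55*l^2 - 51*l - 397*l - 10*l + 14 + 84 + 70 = 30*l^3 - 148*l^2 - 458*l + 168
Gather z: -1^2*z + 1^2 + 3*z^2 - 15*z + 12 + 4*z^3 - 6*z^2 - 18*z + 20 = 4*z^3 - 3*z^2 - 34*z + 33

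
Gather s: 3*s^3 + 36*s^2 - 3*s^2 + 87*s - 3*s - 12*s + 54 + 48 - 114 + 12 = 3*s^3 + 33*s^2 + 72*s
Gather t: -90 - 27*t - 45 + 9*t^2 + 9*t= 9*t^2 - 18*t - 135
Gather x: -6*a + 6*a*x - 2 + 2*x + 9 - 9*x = -6*a + x*(6*a - 7) + 7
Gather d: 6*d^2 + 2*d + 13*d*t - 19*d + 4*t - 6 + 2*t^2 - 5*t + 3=6*d^2 + d*(13*t - 17) + 2*t^2 - t - 3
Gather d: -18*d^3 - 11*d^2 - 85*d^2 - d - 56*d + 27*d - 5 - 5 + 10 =-18*d^3 - 96*d^2 - 30*d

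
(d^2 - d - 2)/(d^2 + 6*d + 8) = (d^2 - d - 2)/(d^2 + 6*d + 8)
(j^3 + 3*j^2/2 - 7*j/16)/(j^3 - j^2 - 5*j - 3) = j*(-16*j^2 - 24*j + 7)/(16*(-j^3 + j^2 + 5*j + 3))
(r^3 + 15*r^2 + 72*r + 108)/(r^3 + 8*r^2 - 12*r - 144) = (r + 3)/(r - 4)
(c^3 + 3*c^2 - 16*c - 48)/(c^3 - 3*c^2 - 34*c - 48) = (c^2 - 16)/(c^2 - 6*c - 16)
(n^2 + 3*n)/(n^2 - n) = (n + 3)/(n - 1)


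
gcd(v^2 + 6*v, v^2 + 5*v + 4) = 1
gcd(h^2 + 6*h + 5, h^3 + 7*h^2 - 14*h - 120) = h + 5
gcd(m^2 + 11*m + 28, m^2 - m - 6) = 1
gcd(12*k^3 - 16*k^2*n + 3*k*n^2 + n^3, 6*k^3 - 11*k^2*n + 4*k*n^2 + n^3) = 6*k^2 - 5*k*n - n^2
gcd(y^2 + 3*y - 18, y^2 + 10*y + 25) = 1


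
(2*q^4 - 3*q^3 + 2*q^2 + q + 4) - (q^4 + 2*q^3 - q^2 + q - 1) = q^4 - 5*q^3 + 3*q^2 + 5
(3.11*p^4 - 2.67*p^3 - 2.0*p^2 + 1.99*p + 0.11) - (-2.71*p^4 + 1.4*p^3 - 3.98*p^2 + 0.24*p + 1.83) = 5.82*p^4 - 4.07*p^3 + 1.98*p^2 + 1.75*p - 1.72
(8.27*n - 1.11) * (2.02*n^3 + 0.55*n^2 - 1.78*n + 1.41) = 16.7054*n^4 + 2.3063*n^3 - 15.3311*n^2 + 13.6365*n - 1.5651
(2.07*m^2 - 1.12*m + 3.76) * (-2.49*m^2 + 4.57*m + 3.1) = -5.1543*m^4 + 12.2487*m^3 - 8.0638*m^2 + 13.7112*m + 11.656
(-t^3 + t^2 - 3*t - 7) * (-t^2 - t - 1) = t^5 + 3*t^3 + 9*t^2 + 10*t + 7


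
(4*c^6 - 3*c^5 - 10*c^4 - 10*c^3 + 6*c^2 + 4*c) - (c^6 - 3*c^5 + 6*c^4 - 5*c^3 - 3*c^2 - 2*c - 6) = 3*c^6 - 16*c^4 - 5*c^3 + 9*c^2 + 6*c + 6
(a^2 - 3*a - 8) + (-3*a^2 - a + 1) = -2*a^2 - 4*a - 7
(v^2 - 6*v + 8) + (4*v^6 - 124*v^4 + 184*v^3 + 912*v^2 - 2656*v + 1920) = 4*v^6 - 124*v^4 + 184*v^3 + 913*v^2 - 2662*v + 1928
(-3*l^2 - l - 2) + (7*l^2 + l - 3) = 4*l^2 - 5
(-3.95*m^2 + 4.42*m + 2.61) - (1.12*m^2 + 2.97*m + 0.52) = -5.07*m^2 + 1.45*m + 2.09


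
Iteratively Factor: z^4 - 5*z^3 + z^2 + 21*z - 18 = (z + 2)*(z^3 - 7*z^2 + 15*z - 9) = (z - 3)*(z + 2)*(z^2 - 4*z + 3) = (z - 3)*(z - 1)*(z + 2)*(z - 3)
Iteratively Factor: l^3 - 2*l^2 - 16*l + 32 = (l + 4)*(l^2 - 6*l + 8) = (l - 4)*(l + 4)*(l - 2)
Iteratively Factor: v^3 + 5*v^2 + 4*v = (v + 1)*(v^2 + 4*v) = v*(v + 1)*(v + 4)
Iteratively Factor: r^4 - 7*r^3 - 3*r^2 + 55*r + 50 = (r - 5)*(r^3 - 2*r^2 - 13*r - 10) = (r - 5)*(r + 2)*(r^2 - 4*r - 5) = (r - 5)*(r + 1)*(r + 2)*(r - 5)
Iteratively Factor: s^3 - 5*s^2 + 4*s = (s - 1)*(s^2 - 4*s) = s*(s - 1)*(s - 4)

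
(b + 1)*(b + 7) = b^2 + 8*b + 7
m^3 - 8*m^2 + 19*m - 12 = (m - 4)*(m - 3)*(m - 1)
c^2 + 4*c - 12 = (c - 2)*(c + 6)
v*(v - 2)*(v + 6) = v^3 + 4*v^2 - 12*v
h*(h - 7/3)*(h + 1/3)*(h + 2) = h^4 - 43*h^2/9 - 14*h/9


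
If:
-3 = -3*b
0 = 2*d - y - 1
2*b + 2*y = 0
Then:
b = 1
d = 0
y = -1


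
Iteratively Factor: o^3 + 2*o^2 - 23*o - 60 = (o - 5)*(o^2 + 7*o + 12) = (o - 5)*(o + 4)*(o + 3)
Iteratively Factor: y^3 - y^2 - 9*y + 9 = (y - 1)*(y^2 - 9) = (y - 1)*(y + 3)*(y - 3)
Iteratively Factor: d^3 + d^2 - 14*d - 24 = (d - 4)*(d^2 + 5*d + 6) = (d - 4)*(d + 2)*(d + 3)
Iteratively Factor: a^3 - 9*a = (a)*(a^2 - 9) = a*(a + 3)*(a - 3)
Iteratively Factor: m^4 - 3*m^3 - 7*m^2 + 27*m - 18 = (m - 1)*(m^3 - 2*m^2 - 9*m + 18) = (m - 3)*(m - 1)*(m^2 + m - 6) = (m - 3)*(m - 1)*(m + 3)*(m - 2)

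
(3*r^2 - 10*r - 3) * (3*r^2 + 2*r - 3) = 9*r^4 - 24*r^3 - 38*r^2 + 24*r + 9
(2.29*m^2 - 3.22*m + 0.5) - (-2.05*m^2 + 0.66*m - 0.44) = 4.34*m^2 - 3.88*m + 0.94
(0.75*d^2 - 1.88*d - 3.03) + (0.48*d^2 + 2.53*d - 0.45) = 1.23*d^2 + 0.65*d - 3.48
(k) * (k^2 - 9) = k^3 - 9*k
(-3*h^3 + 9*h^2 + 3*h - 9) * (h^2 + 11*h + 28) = -3*h^5 - 24*h^4 + 18*h^3 + 276*h^2 - 15*h - 252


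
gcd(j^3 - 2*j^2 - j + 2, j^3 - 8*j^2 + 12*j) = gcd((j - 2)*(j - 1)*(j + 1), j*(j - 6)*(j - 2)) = j - 2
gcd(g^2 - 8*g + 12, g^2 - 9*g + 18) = g - 6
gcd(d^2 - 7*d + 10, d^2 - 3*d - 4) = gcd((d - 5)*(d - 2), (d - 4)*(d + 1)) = 1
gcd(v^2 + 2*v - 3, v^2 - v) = v - 1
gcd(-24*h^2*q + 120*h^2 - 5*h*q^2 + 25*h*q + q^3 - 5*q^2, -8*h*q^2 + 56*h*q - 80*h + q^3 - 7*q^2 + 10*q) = -8*h*q + 40*h + q^2 - 5*q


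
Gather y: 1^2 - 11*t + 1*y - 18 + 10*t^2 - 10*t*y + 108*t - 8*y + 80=10*t^2 + 97*t + y*(-10*t - 7) + 63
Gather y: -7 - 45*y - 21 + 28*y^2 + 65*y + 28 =28*y^2 + 20*y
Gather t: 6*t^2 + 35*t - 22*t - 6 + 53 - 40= 6*t^2 + 13*t + 7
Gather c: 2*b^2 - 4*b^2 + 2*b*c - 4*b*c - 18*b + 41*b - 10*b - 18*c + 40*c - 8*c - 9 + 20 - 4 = -2*b^2 + 13*b + c*(14 - 2*b) + 7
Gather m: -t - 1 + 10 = 9 - t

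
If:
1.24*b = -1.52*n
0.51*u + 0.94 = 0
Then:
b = -1.2258064516129*n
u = -1.84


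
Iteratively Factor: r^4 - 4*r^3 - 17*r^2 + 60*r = (r + 4)*(r^3 - 8*r^2 + 15*r) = r*(r + 4)*(r^2 - 8*r + 15) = r*(r - 5)*(r + 4)*(r - 3)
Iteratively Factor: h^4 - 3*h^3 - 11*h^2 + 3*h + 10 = (h - 5)*(h^3 + 2*h^2 - h - 2) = (h - 5)*(h + 2)*(h^2 - 1) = (h - 5)*(h + 1)*(h + 2)*(h - 1)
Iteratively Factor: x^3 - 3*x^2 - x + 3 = (x - 1)*(x^2 - 2*x - 3) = (x - 3)*(x - 1)*(x + 1)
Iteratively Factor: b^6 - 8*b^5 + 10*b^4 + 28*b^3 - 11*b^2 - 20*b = (b)*(b^5 - 8*b^4 + 10*b^3 + 28*b^2 - 11*b - 20) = b*(b + 1)*(b^4 - 9*b^3 + 19*b^2 + 9*b - 20) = b*(b - 4)*(b + 1)*(b^3 - 5*b^2 - b + 5) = b*(b - 4)*(b - 1)*(b + 1)*(b^2 - 4*b - 5) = b*(b - 5)*(b - 4)*(b - 1)*(b + 1)*(b + 1)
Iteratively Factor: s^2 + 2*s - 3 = (s + 3)*(s - 1)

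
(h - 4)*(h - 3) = h^2 - 7*h + 12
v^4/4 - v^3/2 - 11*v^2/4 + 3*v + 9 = (v/4 + 1/2)*(v - 3)^2*(v + 2)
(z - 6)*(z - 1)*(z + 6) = z^3 - z^2 - 36*z + 36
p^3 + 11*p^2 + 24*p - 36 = (p - 1)*(p + 6)^2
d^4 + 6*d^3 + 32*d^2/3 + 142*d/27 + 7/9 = (d + 1/3)^2*(d + 7/3)*(d + 3)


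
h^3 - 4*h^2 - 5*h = h*(h - 5)*(h + 1)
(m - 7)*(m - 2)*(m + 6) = m^3 - 3*m^2 - 40*m + 84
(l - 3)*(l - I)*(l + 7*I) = l^3 - 3*l^2 + 6*I*l^2 + 7*l - 18*I*l - 21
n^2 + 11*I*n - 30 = (n + 5*I)*(n + 6*I)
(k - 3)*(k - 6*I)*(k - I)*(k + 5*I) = k^4 - 3*k^3 - 2*I*k^3 + 29*k^2 + 6*I*k^2 - 87*k - 30*I*k + 90*I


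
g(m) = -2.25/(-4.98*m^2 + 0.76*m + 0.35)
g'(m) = -2.25*(9.96*m - 0.76)/(-4.98*m^2 + 0.76*m + 0.35)^2 = (1.71 - 22.41*m)/(-4.98*m^2 + 0.76*m + 0.35)^2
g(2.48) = 0.08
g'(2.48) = -0.07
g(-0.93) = 0.48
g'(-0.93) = 1.04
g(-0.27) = 10.31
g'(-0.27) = 162.94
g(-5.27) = 0.02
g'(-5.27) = 0.01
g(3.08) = 0.05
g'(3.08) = -0.03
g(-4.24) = 0.02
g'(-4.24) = 0.01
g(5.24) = 0.02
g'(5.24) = -0.01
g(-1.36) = 0.23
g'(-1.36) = 0.33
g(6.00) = 0.01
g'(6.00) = -0.00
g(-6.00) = 0.01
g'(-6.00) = 0.00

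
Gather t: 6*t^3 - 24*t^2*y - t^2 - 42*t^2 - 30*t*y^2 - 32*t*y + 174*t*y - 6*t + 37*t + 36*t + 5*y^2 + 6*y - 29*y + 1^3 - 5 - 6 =6*t^3 + t^2*(-24*y - 43) + t*(-30*y^2 + 142*y + 67) + 5*y^2 - 23*y - 10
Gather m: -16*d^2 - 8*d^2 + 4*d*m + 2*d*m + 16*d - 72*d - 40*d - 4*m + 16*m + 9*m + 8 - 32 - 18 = -24*d^2 - 96*d + m*(6*d + 21) - 42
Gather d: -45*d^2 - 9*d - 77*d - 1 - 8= -45*d^2 - 86*d - 9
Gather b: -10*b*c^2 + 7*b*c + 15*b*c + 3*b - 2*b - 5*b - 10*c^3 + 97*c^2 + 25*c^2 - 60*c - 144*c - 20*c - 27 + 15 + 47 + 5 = b*(-10*c^2 + 22*c - 4) - 10*c^3 + 122*c^2 - 224*c + 40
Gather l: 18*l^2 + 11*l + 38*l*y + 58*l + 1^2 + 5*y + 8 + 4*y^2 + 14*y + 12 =18*l^2 + l*(38*y + 69) + 4*y^2 + 19*y + 21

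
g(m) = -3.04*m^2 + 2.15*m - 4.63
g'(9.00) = -52.57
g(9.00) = -231.52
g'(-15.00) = 93.35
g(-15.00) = -720.88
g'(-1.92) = 13.82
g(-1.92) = -19.96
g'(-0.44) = 4.83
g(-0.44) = -6.16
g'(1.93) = -9.58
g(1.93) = -11.80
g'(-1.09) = 8.78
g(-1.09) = -10.59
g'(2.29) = -11.77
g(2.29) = -15.65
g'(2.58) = -13.54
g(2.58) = -19.32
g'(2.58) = -13.54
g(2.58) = -19.32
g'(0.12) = 1.42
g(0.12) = -4.42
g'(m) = 2.15 - 6.08*m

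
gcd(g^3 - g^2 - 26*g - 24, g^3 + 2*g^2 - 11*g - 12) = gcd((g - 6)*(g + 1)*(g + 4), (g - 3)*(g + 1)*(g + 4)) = g^2 + 5*g + 4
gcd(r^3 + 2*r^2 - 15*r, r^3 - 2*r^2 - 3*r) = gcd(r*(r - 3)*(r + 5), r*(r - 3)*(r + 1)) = r^2 - 3*r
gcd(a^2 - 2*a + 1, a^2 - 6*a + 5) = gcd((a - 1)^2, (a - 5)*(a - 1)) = a - 1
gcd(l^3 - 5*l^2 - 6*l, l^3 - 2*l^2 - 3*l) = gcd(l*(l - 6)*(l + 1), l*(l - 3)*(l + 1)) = l^2 + l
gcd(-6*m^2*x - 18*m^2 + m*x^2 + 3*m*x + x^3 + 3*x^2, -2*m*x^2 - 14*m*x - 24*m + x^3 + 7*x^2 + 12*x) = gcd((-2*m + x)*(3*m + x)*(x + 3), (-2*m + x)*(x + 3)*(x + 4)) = -2*m*x - 6*m + x^2 + 3*x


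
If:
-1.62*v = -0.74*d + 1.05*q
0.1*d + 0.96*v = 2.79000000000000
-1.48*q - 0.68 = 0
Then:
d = 4.65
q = -0.46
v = 2.42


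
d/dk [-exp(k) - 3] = -exp(k)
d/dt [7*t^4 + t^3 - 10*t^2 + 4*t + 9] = 28*t^3 + 3*t^2 - 20*t + 4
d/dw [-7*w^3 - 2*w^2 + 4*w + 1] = -21*w^2 - 4*w + 4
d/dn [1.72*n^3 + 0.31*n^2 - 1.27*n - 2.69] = 5.16*n^2 + 0.62*n - 1.27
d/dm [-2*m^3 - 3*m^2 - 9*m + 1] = -6*m^2 - 6*m - 9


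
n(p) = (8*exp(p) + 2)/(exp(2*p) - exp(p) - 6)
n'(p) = (8*exp(p) + 2)*(-2*exp(2*p) + exp(p))/(exp(2*p) - exp(p) - 6)^2 + 8*exp(p)/(exp(2*p) - exp(p) - 6)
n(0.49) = -3.03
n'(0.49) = -4.88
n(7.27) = 0.01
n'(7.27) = -0.01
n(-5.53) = -0.34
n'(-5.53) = -0.01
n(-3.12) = -0.39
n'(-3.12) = -0.06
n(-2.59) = -0.43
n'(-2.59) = -0.09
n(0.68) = -4.36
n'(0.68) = -10.10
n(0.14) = -1.92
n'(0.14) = -2.07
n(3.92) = 0.16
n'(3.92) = -0.17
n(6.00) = 0.02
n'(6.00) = -0.02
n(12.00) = 0.00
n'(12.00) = 0.00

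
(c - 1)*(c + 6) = c^2 + 5*c - 6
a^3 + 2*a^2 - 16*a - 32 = (a - 4)*(a + 2)*(a + 4)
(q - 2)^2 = q^2 - 4*q + 4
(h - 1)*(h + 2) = h^2 + h - 2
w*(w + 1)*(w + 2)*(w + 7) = w^4 + 10*w^3 + 23*w^2 + 14*w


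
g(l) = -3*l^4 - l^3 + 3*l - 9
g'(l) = -12*l^3 - 3*l^2 + 3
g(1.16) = -12.51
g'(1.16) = -19.77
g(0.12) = -8.64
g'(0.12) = 2.94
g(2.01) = -60.06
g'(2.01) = -106.57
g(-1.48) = -24.59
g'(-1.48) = 35.33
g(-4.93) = -1676.15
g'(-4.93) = 1367.96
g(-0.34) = -10.02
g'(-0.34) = 3.12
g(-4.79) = -1492.76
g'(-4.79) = 1252.99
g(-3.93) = -675.73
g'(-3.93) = 685.05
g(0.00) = -9.00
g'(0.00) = 3.00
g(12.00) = -63909.00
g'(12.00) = -21165.00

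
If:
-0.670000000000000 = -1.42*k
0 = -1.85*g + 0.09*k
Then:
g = 0.02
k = 0.47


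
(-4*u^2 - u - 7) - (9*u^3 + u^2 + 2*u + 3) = -9*u^3 - 5*u^2 - 3*u - 10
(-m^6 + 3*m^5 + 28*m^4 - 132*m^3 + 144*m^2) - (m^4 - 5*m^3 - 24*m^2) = -m^6 + 3*m^5 + 27*m^4 - 127*m^3 + 168*m^2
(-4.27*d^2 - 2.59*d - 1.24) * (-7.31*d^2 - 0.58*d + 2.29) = 31.2137*d^4 + 21.4095*d^3 + 0.7883*d^2 - 5.2119*d - 2.8396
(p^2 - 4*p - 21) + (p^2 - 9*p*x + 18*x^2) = 2*p^2 - 9*p*x - 4*p + 18*x^2 - 21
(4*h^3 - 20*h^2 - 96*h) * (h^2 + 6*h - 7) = 4*h^5 + 4*h^4 - 244*h^3 - 436*h^2 + 672*h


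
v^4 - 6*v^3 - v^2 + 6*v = v*(v - 6)*(v - 1)*(v + 1)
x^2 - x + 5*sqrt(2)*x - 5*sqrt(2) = (x - 1)*(x + 5*sqrt(2))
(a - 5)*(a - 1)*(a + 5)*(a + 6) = a^4 + 5*a^3 - 31*a^2 - 125*a + 150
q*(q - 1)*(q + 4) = q^3 + 3*q^2 - 4*q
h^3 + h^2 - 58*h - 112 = (h - 8)*(h + 2)*(h + 7)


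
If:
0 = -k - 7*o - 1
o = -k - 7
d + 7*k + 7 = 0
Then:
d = 49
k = -8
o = 1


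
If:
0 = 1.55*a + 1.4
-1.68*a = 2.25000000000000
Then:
No Solution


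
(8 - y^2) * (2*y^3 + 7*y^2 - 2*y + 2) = -2*y^5 - 7*y^4 + 18*y^3 + 54*y^2 - 16*y + 16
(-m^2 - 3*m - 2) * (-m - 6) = m^3 + 9*m^2 + 20*m + 12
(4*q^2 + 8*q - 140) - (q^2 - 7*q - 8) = 3*q^2 + 15*q - 132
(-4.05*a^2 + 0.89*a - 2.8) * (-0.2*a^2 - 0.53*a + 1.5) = 0.81*a^4 + 1.9685*a^3 - 5.9867*a^2 + 2.819*a - 4.2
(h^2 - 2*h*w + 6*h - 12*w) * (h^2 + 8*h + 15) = h^4 - 2*h^3*w + 14*h^3 - 28*h^2*w + 63*h^2 - 126*h*w + 90*h - 180*w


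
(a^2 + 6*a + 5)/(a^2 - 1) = (a + 5)/(a - 1)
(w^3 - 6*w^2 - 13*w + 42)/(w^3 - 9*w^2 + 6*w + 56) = (w^2 + w - 6)/(w^2 - 2*w - 8)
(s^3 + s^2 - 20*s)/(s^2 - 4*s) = s + 5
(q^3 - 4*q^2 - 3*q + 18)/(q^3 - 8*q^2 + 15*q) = (q^2 - q - 6)/(q*(q - 5))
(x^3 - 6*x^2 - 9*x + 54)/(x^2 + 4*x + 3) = (x^2 - 9*x + 18)/(x + 1)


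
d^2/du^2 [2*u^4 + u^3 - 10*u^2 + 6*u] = 24*u^2 + 6*u - 20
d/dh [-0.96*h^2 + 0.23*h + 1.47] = 0.23 - 1.92*h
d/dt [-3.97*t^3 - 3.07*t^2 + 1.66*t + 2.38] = -11.91*t^2 - 6.14*t + 1.66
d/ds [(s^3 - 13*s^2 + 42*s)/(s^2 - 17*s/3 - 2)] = 3*(3*s^2 + 2*s - 7)/(9*s^2 + 6*s + 1)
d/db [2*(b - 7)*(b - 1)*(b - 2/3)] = 6*b^2 - 104*b/3 + 74/3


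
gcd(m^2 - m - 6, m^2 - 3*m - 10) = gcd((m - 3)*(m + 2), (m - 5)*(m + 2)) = m + 2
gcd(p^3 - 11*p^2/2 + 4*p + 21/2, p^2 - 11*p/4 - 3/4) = p - 3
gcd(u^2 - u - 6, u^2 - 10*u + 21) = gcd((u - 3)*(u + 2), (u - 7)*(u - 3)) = u - 3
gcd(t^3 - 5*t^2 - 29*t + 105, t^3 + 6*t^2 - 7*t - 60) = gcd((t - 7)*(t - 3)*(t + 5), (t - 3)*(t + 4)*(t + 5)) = t^2 + 2*t - 15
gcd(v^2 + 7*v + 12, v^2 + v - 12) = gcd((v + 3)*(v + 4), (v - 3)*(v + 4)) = v + 4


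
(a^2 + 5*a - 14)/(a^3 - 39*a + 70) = 1/(a - 5)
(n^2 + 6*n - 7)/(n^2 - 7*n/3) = 3*(n^2 + 6*n - 7)/(n*(3*n - 7))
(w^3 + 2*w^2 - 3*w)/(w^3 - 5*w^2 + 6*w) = (w^2 + 2*w - 3)/(w^2 - 5*w + 6)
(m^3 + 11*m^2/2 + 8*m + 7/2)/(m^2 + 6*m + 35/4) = 2*(m^2 + 2*m + 1)/(2*m + 5)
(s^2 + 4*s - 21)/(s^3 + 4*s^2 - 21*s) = 1/s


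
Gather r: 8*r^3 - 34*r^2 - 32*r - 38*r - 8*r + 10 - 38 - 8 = 8*r^3 - 34*r^2 - 78*r - 36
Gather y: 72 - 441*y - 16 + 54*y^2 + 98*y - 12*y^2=42*y^2 - 343*y + 56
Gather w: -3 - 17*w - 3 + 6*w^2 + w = 6*w^2 - 16*w - 6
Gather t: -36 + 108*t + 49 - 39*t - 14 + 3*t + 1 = 72*t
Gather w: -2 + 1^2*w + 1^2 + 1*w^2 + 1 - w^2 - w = 0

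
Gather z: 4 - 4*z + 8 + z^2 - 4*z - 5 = z^2 - 8*z + 7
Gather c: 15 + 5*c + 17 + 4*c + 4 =9*c + 36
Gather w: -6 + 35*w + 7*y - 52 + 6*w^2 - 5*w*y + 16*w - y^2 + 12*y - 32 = 6*w^2 + w*(51 - 5*y) - y^2 + 19*y - 90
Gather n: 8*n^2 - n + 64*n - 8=8*n^2 + 63*n - 8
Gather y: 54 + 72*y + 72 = 72*y + 126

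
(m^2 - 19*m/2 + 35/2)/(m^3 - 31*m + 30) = (2*m^2 - 19*m + 35)/(2*(m^3 - 31*m + 30))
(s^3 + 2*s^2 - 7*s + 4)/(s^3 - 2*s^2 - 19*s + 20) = (s - 1)/(s - 5)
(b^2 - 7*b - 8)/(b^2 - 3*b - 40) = (b + 1)/(b + 5)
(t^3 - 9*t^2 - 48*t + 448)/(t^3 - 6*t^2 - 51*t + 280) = (t - 8)/(t - 5)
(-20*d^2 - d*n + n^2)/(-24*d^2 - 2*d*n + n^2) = (5*d - n)/(6*d - n)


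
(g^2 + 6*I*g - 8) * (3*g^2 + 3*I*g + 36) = 3*g^4 + 21*I*g^3 - 6*g^2 + 192*I*g - 288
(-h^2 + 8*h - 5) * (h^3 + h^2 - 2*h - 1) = -h^5 + 7*h^4 + 5*h^3 - 20*h^2 + 2*h + 5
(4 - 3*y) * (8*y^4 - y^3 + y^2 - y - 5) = -24*y^5 + 35*y^4 - 7*y^3 + 7*y^2 + 11*y - 20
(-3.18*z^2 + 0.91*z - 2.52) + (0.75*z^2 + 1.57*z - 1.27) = -2.43*z^2 + 2.48*z - 3.79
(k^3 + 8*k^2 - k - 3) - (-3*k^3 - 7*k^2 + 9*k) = 4*k^3 + 15*k^2 - 10*k - 3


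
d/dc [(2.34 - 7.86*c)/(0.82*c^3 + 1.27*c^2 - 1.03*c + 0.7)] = (12.8904*c^3 + 4.2258*c^2 - 5.9436*c - 3.0918)/(0.6724*c^6 + 2.0828*c^5 - 0.0763*c^4 - 1.4682*c^3 + 2.8389*c^2 - 1.442*c + 0.49)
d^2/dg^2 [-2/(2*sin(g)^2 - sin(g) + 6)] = 2*(16*sin(g)^4 - 6*sin(g)^3 - 71*sin(g)^2 + 18*sin(g) + 22)/(-sin(g) - cos(2*g) + 7)^3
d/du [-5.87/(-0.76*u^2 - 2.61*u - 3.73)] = (-8.9224*u - 15.3207)/(0.76*u^2 + 2.61*u + 3.73)^2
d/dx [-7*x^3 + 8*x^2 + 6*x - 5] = -21*x^2 + 16*x + 6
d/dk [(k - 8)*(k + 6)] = 2*k - 2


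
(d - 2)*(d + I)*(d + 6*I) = d^3 - 2*d^2 + 7*I*d^2 - 6*d - 14*I*d + 12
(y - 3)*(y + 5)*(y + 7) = y^3 + 9*y^2 - y - 105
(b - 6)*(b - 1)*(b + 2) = b^3 - 5*b^2 - 8*b + 12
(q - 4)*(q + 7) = q^2 + 3*q - 28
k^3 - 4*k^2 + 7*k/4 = k*(k - 7/2)*(k - 1/2)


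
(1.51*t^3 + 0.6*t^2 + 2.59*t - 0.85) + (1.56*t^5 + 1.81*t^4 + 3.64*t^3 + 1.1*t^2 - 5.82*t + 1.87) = 1.56*t^5 + 1.81*t^4 + 5.15*t^3 + 1.7*t^2 - 3.23*t + 1.02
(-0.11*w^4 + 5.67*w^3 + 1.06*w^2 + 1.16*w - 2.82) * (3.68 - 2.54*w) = 0.2794*w^5 - 14.8066*w^4 + 18.1732*w^3 + 0.954400000000001*w^2 + 11.4316*w - 10.3776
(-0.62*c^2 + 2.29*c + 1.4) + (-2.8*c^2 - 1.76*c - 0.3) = -3.42*c^2 + 0.53*c + 1.1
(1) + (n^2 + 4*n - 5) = n^2 + 4*n - 4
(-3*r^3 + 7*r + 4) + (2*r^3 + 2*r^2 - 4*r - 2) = -r^3 + 2*r^2 + 3*r + 2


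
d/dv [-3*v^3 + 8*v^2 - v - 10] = -9*v^2 + 16*v - 1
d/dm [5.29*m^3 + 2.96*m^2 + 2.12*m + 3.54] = 15.87*m^2 + 5.92*m + 2.12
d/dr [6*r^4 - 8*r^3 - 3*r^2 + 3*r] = 24*r^3 - 24*r^2 - 6*r + 3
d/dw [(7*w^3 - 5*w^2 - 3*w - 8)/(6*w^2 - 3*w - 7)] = (42*w^4 - 42*w^3 - 114*w^2 + 166*w - 3)/(36*w^4 - 36*w^3 - 75*w^2 + 42*w + 49)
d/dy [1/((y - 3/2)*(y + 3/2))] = -32*y/(16*y^4 - 72*y^2 + 81)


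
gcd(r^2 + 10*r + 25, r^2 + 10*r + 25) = r^2 + 10*r + 25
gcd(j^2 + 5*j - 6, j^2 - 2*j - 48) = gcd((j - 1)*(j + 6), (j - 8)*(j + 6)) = j + 6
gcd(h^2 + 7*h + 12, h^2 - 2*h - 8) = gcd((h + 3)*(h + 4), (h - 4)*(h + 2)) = 1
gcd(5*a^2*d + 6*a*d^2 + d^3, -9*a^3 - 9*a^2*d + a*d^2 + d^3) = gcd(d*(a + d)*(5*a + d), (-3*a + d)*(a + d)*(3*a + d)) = a + d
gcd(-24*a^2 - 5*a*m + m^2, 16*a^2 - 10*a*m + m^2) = 8*a - m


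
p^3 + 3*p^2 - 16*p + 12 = (p - 2)*(p - 1)*(p + 6)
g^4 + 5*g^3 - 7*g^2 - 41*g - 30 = (g - 3)*(g + 1)*(g + 2)*(g + 5)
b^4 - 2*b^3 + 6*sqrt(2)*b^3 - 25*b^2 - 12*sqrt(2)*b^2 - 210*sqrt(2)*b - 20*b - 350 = (b - 7)*(b + 5)*(b + sqrt(2))*(b + 5*sqrt(2))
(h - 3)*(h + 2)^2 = h^3 + h^2 - 8*h - 12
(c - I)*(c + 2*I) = c^2 + I*c + 2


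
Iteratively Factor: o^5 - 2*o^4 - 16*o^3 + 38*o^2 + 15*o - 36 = (o + 1)*(o^4 - 3*o^3 - 13*o^2 + 51*o - 36) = (o - 1)*(o + 1)*(o^3 - 2*o^2 - 15*o + 36) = (o - 3)*(o - 1)*(o + 1)*(o^2 + o - 12) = (o - 3)^2*(o - 1)*(o + 1)*(o + 4)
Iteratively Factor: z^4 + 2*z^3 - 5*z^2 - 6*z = (z)*(z^3 + 2*z^2 - 5*z - 6) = z*(z + 1)*(z^2 + z - 6) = z*(z + 1)*(z + 3)*(z - 2)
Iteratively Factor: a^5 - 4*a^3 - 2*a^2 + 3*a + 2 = (a - 1)*(a^4 + a^3 - 3*a^2 - 5*a - 2) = (a - 1)*(a + 1)*(a^3 - 3*a - 2) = (a - 1)*(a + 1)^2*(a^2 - a - 2) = (a - 2)*(a - 1)*(a + 1)^2*(a + 1)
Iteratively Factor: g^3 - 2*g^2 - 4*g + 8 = (g + 2)*(g^2 - 4*g + 4) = (g - 2)*(g + 2)*(g - 2)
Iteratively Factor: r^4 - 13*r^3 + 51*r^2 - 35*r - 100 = (r - 5)*(r^3 - 8*r^2 + 11*r + 20) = (r - 5)*(r - 4)*(r^2 - 4*r - 5) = (r - 5)^2*(r - 4)*(r + 1)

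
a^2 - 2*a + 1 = (a - 1)^2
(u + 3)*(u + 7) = u^2 + 10*u + 21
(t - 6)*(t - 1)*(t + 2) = t^3 - 5*t^2 - 8*t + 12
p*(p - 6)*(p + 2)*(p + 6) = p^4 + 2*p^3 - 36*p^2 - 72*p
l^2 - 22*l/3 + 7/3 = (l - 7)*(l - 1/3)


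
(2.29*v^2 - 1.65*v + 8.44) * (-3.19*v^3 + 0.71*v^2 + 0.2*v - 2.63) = -7.3051*v^5 + 6.8894*v^4 - 27.6371*v^3 - 0.3603*v^2 + 6.0275*v - 22.1972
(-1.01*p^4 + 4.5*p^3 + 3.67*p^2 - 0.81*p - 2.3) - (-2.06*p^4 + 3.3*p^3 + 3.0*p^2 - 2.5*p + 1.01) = 1.05*p^4 + 1.2*p^3 + 0.67*p^2 + 1.69*p - 3.31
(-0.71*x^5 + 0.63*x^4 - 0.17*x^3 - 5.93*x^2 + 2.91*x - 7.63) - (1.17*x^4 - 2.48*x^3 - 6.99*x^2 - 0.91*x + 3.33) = -0.71*x^5 - 0.54*x^4 + 2.31*x^3 + 1.06*x^2 + 3.82*x - 10.96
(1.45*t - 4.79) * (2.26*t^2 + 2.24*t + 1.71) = 3.277*t^3 - 7.5774*t^2 - 8.2501*t - 8.1909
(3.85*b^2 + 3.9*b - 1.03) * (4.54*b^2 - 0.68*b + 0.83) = 17.479*b^4 + 15.088*b^3 - 4.1327*b^2 + 3.9374*b - 0.8549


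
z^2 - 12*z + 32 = (z - 8)*(z - 4)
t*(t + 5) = t^2 + 5*t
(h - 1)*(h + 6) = h^2 + 5*h - 6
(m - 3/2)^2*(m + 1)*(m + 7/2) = m^4 + 3*m^3/2 - 31*m^2/4 - 3*m/8 + 63/8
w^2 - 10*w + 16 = (w - 8)*(w - 2)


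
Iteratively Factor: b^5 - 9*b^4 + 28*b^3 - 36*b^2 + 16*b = (b - 2)*(b^4 - 7*b^3 + 14*b^2 - 8*b) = b*(b - 2)*(b^3 - 7*b^2 + 14*b - 8) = b*(b - 2)^2*(b^2 - 5*b + 4) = b*(b - 2)^2*(b - 1)*(b - 4)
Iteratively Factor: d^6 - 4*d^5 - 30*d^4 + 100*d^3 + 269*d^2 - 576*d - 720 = (d - 4)*(d^5 - 30*d^3 - 20*d^2 + 189*d + 180) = (d - 4)*(d - 3)*(d^4 + 3*d^3 - 21*d^2 - 83*d - 60) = (d - 4)*(d - 3)*(d + 3)*(d^3 - 21*d - 20) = (d - 5)*(d - 4)*(d - 3)*(d + 3)*(d^2 + 5*d + 4) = (d - 5)*(d - 4)*(d - 3)*(d + 1)*(d + 3)*(d + 4)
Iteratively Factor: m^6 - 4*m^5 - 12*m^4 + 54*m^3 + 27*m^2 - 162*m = (m + 3)*(m^5 - 7*m^4 + 9*m^3 + 27*m^2 - 54*m) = (m + 2)*(m + 3)*(m^4 - 9*m^3 + 27*m^2 - 27*m) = (m - 3)*(m + 2)*(m + 3)*(m^3 - 6*m^2 + 9*m) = m*(m - 3)*(m + 2)*(m + 3)*(m^2 - 6*m + 9) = m*(m - 3)^2*(m + 2)*(m + 3)*(m - 3)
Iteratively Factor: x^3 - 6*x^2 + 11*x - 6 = (x - 3)*(x^2 - 3*x + 2) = (x - 3)*(x - 1)*(x - 2)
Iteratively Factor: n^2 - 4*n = (n)*(n - 4)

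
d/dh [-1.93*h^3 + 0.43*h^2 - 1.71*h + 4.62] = -5.79*h^2 + 0.86*h - 1.71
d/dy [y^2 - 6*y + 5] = 2*y - 6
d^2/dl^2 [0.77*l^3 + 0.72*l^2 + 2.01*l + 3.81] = 4.62*l + 1.44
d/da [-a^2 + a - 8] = 1 - 2*a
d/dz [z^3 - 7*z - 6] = 3*z^2 - 7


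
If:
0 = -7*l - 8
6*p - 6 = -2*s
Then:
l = -8/7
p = 1 - s/3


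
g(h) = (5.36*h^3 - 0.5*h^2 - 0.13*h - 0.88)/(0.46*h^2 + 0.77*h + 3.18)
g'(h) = (-0.92*h - 0.77)*(5.36*h^3 - 0.5*h^2 - 0.13*h - 0.88)/(0.46*h^2 + 0.77*h + 3.18)^2 + (16.08*h^2 - 1.0*h - 0.13)/(0.46*h^2 + 0.77*h + 3.18) = (2.4656*h^4 + 8.2544*h^3 + 50.8092*h^2 - 2.3704*h + 0.2642)/(0.2116*h^4 + 0.7084*h^3 + 3.5185*h^2 + 4.8972*h + 10.1124)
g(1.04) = 1.00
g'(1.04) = 3.24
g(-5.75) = -74.18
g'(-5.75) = 14.47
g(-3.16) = -32.69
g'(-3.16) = 17.55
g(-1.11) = -3.00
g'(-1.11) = 6.93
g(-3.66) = -41.37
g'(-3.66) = 17.09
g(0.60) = 0.01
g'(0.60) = 1.33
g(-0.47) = -0.51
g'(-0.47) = 1.39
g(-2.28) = -17.48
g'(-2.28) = 16.39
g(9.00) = 81.59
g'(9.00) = 11.72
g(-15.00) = -191.33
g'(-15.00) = 11.98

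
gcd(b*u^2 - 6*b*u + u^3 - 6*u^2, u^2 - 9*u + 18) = u - 6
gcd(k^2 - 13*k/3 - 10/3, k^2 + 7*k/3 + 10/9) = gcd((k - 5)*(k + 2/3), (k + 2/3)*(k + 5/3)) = k + 2/3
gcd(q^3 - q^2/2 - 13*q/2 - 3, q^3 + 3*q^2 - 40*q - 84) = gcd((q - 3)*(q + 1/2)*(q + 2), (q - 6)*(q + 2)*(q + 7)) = q + 2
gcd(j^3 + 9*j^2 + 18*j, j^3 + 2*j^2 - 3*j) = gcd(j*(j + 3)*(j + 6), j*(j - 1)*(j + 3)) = j^2 + 3*j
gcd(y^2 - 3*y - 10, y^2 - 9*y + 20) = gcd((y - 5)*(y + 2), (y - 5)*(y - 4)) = y - 5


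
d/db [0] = 0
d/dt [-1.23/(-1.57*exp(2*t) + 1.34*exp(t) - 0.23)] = (1.6482 - 3.8622*exp(t))*exp(t)/(1.57*exp(2*t) - 1.34*exp(t) + 0.23)^2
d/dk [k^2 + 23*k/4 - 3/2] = 2*k + 23/4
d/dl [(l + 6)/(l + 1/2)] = -22/(2*l + 1)^2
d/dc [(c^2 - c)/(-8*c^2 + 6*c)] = -1/(32*c^2 - 48*c + 18)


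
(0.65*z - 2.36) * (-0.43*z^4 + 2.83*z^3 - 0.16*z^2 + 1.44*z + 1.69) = -0.2795*z^5 + 2.8543*z^4 - 6.7828*z^3 + 1.3136*z^2 - 2.2999*z - 3.9884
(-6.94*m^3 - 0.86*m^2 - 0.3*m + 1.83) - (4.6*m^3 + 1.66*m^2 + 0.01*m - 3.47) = -11.54*m^3 - 2.52*m^2 - 0.31*m + 5.3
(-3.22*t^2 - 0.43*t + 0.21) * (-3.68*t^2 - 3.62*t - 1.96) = 11.8496*t^4 + 13.2388*t^3 + 7.095*t^2 + 0.0826*t - 0.4116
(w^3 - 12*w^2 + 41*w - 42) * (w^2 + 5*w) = w^5 - 7*w^4 - 19*w^3 + 163*w^2 - 210*w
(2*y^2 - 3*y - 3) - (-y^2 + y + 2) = 3*y^2 - 4*y - 5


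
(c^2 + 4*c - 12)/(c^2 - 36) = (c - 2)/(c - 6)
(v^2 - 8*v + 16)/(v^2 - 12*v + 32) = (v - 4)/(v - 8)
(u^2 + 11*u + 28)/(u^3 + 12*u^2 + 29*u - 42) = (u + 4)/(u^2 + 5*u - 6)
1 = 1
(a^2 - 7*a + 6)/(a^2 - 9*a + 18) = (a - 1)/(a - 3)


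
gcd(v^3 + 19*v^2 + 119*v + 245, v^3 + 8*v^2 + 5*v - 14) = v + 7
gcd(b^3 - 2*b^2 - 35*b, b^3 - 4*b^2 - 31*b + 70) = b^2 - 2*b - 35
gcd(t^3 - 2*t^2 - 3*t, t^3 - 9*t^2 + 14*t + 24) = t + 1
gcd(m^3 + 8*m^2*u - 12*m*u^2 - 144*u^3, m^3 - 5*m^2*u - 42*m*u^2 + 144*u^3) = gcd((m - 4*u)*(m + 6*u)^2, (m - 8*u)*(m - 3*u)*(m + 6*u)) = m + 6*u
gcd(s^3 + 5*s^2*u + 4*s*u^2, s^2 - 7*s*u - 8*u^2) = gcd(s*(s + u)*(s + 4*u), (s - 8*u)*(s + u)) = s + u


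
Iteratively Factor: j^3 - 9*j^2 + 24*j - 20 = (j - 2)*(j^2 - 7*j + 10) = (j - 2)^2*(j - 5)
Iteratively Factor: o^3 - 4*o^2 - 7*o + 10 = (o - 5)*(o^2 + o - 2) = (o - 5)*(o + 2)*(o - 1)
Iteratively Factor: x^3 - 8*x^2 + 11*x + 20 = (x + 1)*(x^2 - 9*x + 20) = (x - 5)*(x + 1)*(x - 4)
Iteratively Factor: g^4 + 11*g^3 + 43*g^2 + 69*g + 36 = (g + 3)*(g^3 + 8*g^2 + 19*g + 12) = (g + 3)^2*(g^2 + 5*g + 4) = (g + 3)^2*(g + 4)*(g + 1)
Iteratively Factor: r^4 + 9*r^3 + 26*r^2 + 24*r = (r + 4)*(r^3 + 5*r^2 + 6*r) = r*(r + 4)*(r^2 + 5*r + 6) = r*(r + 3)*(r + 4)*(r + 2)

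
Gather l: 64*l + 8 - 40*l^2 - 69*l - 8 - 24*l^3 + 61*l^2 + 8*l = -24*l^3 + 21*l^2 + 3*l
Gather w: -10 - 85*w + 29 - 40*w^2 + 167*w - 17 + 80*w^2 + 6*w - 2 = 40*w^2 + 88*w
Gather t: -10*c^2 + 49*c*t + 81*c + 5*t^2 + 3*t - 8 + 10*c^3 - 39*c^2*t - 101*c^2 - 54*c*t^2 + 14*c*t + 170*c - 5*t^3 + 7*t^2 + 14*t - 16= 10*c^3 - 111*c^2 + 251*c - 5*t^3 + t^2*(12 - 54*c) + t*(-39*c^2 + 63*c + 17) - 24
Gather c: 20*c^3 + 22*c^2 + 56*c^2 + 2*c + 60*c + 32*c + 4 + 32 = 20*c^3 + 78*c^2 + 94*c + 36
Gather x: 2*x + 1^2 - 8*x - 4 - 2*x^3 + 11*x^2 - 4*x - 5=-2*x^3 + 11*x^2 - 10*x - 8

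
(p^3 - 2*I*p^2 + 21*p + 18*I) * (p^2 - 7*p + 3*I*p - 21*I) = p^5 - 7*p^4 + I*p^4 + 27*p^3 - 7*I*p^3 - 189*p^2 + 81*I*p^2 - 54*p - 567*I*p + 378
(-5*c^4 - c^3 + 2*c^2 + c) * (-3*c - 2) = 15*c^5 + 13*c^4 - 4*c^3 - 7*c^2 - 2*c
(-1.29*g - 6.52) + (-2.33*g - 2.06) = -3.62*g - 8.58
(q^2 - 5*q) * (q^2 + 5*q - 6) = q^4 - 31*q^2 + 30*q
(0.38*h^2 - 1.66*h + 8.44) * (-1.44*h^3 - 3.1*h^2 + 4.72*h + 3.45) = -0.5472*h^5 + 1.2124*h^4 - 5.214*h^3 - 32.6882*h^2 + 34.1098*h + 29.118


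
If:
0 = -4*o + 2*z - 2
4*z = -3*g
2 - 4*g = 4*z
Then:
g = 2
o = -5/4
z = -3/2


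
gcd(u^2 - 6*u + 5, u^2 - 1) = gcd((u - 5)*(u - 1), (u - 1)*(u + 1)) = u - 1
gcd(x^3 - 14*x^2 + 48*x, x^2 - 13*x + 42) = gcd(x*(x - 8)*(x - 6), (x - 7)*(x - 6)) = x - 6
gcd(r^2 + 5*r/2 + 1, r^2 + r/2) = r + 1/2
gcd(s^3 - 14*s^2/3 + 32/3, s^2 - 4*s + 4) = s - 2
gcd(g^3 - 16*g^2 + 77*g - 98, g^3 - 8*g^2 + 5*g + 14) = g^2 - 9*g + 14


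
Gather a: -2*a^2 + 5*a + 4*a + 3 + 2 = -2*a^2 + 9*a + 5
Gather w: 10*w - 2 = 10*w - 2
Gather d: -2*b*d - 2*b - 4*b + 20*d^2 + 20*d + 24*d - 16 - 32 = -6*b + 20*d^2 + d*(44 - 2*b) - 48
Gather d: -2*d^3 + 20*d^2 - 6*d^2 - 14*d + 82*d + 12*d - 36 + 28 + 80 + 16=-2*d^3 + 14*d^2 + 80*d + 88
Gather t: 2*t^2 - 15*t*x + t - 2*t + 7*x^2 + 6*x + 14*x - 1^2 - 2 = 2*t^2 + t*(-15*x - 1) + 7*x^2 + 20*x - 3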